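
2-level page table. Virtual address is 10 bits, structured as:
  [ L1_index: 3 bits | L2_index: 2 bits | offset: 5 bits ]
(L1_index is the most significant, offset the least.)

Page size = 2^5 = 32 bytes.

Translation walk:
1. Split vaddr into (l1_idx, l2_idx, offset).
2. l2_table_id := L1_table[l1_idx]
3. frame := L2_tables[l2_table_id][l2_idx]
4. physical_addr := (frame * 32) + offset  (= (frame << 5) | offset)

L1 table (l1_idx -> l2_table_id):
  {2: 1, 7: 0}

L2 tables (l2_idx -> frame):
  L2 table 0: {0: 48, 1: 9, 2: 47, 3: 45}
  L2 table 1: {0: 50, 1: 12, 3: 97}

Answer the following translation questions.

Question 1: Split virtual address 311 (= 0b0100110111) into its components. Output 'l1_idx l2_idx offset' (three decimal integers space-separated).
vaddr = 311 = 0b0100110111
  top 3 bits -> l1_idx = 2
  next 2 bits -> l2_idx = 1
  bottom 5 bits -> offset = 23

Answer: 2 1 23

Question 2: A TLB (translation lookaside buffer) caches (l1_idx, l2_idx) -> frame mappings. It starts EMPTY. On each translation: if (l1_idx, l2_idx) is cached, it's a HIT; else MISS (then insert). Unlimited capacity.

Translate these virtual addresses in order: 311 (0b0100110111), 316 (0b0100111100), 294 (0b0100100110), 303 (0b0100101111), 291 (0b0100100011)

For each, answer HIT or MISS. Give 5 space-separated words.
Answer: MISS HIT HIT HIT HIT

Derivation:
vaddr=311: (2,1) not in TLB -> MISS, insert
vaddr=316: (2,1) in TLB -> HIT
vaddr=294: (2,1) in TLB -> HIT
vaddr=303: (2,1) in TLB -> HIT
vaddr=291: (2,1) in TLB -> HIT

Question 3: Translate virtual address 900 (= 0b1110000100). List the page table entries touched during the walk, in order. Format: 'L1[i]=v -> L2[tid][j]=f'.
Answer: L1[7]=0 -> L2[0][0]=48

Derivation:
vaddr = 900 = 0b1110000100
Split: l1_idx=7, l2_idx=0, offset=4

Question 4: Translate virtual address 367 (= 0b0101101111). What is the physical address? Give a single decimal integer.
Answer: 3119

Derivation:
vaddr = 367 = 0b0101101111
Split: l1_idx=2, l2_idx=3, offset=15
L1[2] = 1
L2[1][3] = 97
paddr = 97 * 32 + 15 = 3119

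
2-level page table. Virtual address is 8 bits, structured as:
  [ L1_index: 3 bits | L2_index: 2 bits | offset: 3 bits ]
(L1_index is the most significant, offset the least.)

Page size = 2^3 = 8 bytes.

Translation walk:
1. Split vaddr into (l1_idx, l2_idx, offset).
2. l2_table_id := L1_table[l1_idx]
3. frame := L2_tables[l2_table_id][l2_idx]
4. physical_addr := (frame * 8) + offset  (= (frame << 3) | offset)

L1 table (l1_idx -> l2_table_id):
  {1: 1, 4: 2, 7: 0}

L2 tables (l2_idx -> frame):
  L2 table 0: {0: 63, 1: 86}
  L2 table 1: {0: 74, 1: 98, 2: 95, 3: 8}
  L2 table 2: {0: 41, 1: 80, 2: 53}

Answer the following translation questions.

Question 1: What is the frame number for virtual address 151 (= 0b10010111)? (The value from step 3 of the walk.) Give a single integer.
Answer: 53

Derivation:
vaddr = 151: l1_idx=4, l2_idx=2
L1[4] = 2; L2[2][2] = 53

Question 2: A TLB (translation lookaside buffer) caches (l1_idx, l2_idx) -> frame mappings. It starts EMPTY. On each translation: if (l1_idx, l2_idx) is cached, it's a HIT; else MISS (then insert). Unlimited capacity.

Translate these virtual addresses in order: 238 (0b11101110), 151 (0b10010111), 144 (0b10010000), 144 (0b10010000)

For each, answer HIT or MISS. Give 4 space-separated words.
vaddr=238: (7,1) not in TLB -> MISS, insert
vaddr=151: (4,2) not in TLB -> MISS, insert
vaddr=144: (4,2) in TLB -> HIT
vaddr=144: (4,2) in TLB -> HIT

Answer: MISS MISS HIT HIT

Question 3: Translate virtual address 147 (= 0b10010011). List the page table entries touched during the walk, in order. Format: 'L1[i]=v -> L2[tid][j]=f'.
Answer: L1[4]=2 -> L2[2][2]=53

Derivation:
vaddr = 147 = 0b10010011
Split: l1_idx=4, l2_idx=2, offset=3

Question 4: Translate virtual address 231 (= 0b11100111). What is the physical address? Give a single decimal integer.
vaddr = 231 = 0b11100111
Split: l1_idx=7, l2_idx=0, offset=7
L1[7] = 0
L2[0][0] = 63
paddr = 63 * 8 + 7 = 511

Answer: 511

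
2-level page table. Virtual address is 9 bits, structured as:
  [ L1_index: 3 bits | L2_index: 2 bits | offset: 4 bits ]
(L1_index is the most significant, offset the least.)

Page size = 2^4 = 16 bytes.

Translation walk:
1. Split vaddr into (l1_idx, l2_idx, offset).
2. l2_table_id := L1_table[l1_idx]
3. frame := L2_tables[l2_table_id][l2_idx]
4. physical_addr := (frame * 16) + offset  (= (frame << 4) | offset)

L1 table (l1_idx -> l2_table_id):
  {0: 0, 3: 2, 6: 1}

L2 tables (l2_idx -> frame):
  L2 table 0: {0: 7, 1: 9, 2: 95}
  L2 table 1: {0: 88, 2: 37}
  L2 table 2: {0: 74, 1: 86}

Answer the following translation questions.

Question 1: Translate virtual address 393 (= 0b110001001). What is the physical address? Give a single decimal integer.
vaddr = 393 = 0b110001001
Split: l1_idx=6, l2_idx=0, offset=9
L1[6] = 1
L2[1][0] = 88
paddr = 88 * 16 + 9 = 1417

Answer: 1417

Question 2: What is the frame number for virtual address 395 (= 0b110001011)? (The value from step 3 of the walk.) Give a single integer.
Answer: 88

Derivation:
vaddr = 395: l1_idx=6, l2_idx=0
L1[6] = 1; L2[1][0] = 88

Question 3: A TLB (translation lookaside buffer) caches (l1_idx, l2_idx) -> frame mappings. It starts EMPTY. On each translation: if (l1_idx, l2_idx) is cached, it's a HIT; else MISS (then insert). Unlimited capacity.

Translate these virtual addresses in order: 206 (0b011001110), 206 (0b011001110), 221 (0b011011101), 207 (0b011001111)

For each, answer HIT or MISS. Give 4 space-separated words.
vaddr=206: (3,0) not in TLB -> MISS, insert
vaddr=206: (3,0) in TLB -> HIT
vaddr=221: (3,1) not in TLB -> MISS, insert
vaddr=207: (3,0) in TLB -> HIT

Answer: MISS HIT MISS HIT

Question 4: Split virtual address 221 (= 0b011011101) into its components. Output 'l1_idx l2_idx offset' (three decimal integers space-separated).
Answer: 3 1 13

Derivation:
vaddr = 221 = 0b011011101
  top 3 bits -> l1_idx = 3
  next 2 bits -> l2_idx = 1
  bottom 4 bits -> offset = 13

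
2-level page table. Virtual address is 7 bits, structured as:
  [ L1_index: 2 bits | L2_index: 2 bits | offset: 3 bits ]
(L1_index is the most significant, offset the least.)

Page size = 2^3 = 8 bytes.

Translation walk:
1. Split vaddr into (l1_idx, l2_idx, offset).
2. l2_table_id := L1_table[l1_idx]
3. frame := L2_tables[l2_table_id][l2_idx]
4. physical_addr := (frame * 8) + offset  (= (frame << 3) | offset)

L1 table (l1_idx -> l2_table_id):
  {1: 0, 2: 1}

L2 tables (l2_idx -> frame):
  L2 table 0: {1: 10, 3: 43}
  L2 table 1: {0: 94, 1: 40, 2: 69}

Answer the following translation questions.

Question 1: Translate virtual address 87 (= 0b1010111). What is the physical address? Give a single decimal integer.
vaddr = 87 = 0b1010111
Split: l1_idx=2, l2_idx=2, offset=7
L1[2] = 1
L2[1][2] = 69
paddr = 69 * 8 + 7 = 559

Answer: 559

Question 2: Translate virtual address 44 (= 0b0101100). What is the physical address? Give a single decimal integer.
vaddr = 44 = 0b0101100
Split: l1_idx=1, l2_idx=1, offset=4
L1[1] = 0
L2[0][1] = 10
paddr = 10 * 8 + 4 = 84

Answer: 84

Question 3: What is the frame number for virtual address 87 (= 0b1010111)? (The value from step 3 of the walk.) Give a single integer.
vaddr = 87: l1_idx=2, l2_idx=2
L1[2] = 1; L2[1][2] = 69

Answer: 69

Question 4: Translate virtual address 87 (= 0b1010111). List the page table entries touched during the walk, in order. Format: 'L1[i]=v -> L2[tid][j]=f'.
vaddr = 87 = 0b1010111
Split: l1_idx=2, l2_idx=2, offset=7

Answer: L1[2]=1 -> L2[1][2]=69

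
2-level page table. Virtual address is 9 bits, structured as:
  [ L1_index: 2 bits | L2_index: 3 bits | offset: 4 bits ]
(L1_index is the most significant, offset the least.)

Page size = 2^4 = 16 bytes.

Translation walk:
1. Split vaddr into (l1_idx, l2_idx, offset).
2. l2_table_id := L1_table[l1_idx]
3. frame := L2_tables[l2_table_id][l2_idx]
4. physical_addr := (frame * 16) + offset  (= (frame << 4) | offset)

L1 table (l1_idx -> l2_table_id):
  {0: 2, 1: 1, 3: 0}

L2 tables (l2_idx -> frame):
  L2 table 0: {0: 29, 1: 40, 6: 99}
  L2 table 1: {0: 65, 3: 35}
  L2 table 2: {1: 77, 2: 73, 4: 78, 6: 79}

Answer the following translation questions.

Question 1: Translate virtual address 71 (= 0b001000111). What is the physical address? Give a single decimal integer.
vaddr = 71 = 0b001000111
Split: l1_idx=0, l2_idx=4, offset=7
L1[0] = 2
L2[2][4] = 78
paddr = 78 * 16 + 7 = 1255

Answer: 1255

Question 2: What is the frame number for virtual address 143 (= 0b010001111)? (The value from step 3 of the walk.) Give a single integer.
vaddr = 143: l1_idx=1, l2_idx=0
L1[1] = 1; L2[1][0] = 65

Answer: 65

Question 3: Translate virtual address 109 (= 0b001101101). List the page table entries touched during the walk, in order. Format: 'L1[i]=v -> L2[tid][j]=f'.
vaddr = 109 = 0b001101101
Split: l1_idx=0, l2_idx=6, offset=13

Answer: L1[0]=2 -> L2[2][6]=79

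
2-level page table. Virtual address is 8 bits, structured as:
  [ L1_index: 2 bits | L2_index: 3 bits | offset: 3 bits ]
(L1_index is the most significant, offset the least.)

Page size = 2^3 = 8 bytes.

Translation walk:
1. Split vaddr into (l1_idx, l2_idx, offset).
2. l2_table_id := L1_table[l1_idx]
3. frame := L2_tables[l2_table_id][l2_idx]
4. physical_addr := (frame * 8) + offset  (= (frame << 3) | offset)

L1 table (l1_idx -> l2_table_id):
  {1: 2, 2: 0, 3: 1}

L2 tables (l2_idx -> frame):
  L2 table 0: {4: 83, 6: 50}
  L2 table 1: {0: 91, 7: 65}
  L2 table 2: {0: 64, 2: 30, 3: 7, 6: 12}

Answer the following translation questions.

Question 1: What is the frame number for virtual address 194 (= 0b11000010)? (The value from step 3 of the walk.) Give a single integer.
vaddr = 194: l1_idx=3, l2_idx=0
L1[3] = 1; L2[1][0] = 91

Answer: 91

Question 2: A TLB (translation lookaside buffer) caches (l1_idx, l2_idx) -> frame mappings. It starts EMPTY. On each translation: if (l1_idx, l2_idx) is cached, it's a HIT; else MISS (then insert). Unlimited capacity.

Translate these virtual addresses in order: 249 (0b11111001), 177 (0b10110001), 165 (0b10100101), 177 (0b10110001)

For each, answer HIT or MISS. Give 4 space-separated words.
vaddr=249: (3,7) not in TLB -> MISS, insert
vaddr=177: (2,6) not in TLB -> MISS, insert
vaddr=165: (2,4) not in TLB -> MISS, insert
vaddr=177: (2,6) in TLB -> HIT

Answer: MISS MISS MISS HIT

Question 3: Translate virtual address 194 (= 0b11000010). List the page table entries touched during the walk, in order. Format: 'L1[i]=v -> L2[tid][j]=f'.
Answer: L1[3]=1 -> L2[1][0]=91

Derivation:
vaddr = 194 = 0b11000010
Split: l1_idx=3, l2_idx=0, offset=2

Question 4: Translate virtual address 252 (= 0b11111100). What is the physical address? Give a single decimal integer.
Answer: 524

Derivation:
vaddr = 252 = 0b11111100
Split: l1_idx=3, l2_idx=7, offset=4
L1[3] = 1
L2[1][7] = 65
paddr = 65 * 8 + 4 = 524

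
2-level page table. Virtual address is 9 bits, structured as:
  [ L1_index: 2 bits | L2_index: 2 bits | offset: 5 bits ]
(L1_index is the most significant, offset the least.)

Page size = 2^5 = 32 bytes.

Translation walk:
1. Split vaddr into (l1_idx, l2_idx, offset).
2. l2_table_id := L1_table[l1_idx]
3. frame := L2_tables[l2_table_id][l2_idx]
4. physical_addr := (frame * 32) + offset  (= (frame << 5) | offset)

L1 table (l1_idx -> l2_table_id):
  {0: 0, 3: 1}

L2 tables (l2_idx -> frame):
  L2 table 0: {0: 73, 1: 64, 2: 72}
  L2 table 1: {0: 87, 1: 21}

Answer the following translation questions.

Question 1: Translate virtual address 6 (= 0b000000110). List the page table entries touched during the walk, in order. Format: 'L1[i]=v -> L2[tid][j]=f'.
vaddr = 6 = 0b000000110
Split: l1_idx=0, l2_idx=0, offset=6

Answer: L1[0]=0 -> L2[0][0]=73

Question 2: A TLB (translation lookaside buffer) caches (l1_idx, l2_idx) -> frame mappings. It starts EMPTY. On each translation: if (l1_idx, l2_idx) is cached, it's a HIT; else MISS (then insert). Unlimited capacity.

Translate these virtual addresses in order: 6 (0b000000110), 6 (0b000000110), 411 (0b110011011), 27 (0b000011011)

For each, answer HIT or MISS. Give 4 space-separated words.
Answer: MISS HIT MISS HIT

Derivation:
vaddr=6: (0,0) not in TLB -> MISS, insert
vaddr=6: (0,0) in TLB -> HIT
vaddr=411: (3,0) not in TLB -> MISS, insert
vaddr=27: (0,0) in TLB -> HIT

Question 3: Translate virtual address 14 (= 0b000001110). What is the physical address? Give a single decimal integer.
vaddr = 14 = 0b000001110
Split: l1_idx=0, l2_idx=0, offset=14
L1[0] = 0
L2[0][0] = 73
paddr = 73 * 32 + 14 = 2350

Answer: 2350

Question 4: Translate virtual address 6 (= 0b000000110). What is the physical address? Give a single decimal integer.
Answer: 2342

Derivation:
vaddr = 6 = 0b000000110
Split: l1_idx=0, l2_idx=0, offset=6
L1[0] = 0
L2[0][0] = 73
paddr = 73 * 32 + 6 = 2342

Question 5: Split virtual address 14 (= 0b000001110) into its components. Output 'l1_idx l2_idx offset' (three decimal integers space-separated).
Answer: 0 0 14

Derivation:
vaddr = 14 = 0b000001110
  top 2 bits -> l1_idx = 0
  next 2 bits -> l2_idx = 0
  bottom 5 bits -> offset = 14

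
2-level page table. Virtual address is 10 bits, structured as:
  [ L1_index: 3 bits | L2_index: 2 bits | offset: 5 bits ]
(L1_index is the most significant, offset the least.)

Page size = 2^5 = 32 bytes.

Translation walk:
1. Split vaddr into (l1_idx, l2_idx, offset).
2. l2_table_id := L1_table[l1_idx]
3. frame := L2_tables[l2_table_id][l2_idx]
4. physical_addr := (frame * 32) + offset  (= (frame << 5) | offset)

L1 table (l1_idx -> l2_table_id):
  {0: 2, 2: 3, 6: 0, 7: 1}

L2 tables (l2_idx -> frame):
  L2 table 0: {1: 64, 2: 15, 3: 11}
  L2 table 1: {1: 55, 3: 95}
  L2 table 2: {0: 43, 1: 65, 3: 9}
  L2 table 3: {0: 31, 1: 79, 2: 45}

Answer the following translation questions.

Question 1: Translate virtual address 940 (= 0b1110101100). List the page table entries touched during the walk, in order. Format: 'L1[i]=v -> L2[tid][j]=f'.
Answer: L1[7]=1 -> L2[1][1]=55

Derivation:
vaddr = 940 = 0b1110101100
Split: l1_idx=7, l2_idx=1, offset=12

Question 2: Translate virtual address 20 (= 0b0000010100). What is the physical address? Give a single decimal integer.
vaddr = 20 = 0b0000010100
Split: l1_idx=0, l2_idx=0, offset=20
L1[0] = 2
L2[2][0] = 43
paddr = 43 * 32 + 20 = 1396

Answer: 1396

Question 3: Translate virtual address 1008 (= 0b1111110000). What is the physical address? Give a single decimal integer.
Answer: 3056

Derivation:
vaddr = 1008 = 0b1111110000
Split: l1_idx=7, l2_idx=3, offset=16
L1[7] = 1
L2[1][3] = 95
paddr = 95 * 32 + 16 = 3056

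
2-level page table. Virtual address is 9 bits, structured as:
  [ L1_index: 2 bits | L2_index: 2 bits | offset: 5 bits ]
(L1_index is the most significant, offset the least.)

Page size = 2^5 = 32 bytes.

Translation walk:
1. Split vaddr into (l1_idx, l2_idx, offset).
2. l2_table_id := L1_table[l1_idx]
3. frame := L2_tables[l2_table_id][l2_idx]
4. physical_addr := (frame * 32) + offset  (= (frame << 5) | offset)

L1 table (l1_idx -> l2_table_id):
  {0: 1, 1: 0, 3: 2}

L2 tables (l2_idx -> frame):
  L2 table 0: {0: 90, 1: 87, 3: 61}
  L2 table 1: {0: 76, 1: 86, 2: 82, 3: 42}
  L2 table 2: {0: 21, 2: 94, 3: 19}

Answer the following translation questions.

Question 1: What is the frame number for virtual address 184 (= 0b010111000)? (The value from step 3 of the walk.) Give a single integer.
Answer: 87

Derivation:
vaddr = 184: l1_idx=1, l2_idx=1
L1[1] = 0; L2[0][1] = 87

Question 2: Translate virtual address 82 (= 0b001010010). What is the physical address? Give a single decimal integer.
vaddr = 82 = 0b001010010
Split: l1_idx=0, l2_idx=2, offset=18
L1[0] = 1
L2[1][2] = 82
paddr = 82 * 32 + 18 = 2642

Answer: 2642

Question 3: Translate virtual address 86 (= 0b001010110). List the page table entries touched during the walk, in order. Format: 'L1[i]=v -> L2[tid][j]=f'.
Answer: L1[0]=1 -> L2[1][2]=82

Derivation:
vaddr = 86 = 0b001010110
Split: l1_idx=0, l2_idx=2, offset=22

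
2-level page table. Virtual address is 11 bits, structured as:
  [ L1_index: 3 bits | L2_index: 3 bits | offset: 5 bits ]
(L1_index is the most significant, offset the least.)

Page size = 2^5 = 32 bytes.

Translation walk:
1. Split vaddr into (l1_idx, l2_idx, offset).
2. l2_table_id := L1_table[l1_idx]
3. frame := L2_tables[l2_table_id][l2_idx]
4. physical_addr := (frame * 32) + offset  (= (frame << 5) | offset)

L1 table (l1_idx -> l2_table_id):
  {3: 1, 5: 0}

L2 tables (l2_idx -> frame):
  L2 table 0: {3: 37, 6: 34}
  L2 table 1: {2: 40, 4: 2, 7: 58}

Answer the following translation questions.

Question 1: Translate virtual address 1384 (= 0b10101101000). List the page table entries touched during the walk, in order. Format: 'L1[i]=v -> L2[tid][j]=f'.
vaddr = 1384 = 0b10101101000
Split: l1_idx=5, l2_idx=3, offset=8

Answer: L1[5]=0 -> L2[0][3]=37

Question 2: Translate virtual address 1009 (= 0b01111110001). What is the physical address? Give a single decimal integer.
vaddr = 1009 = 0b01111110001
Split: l1_idx=3, l2_idx=7, offset=17
L1[3] = 1
L2[1][7] = 58
paddr = 58 * 32 + 17 = 1873

Answer: 1873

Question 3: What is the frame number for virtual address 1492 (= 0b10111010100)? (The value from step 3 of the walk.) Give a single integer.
Answer: 34

Derivation:
vaddr = 1492: l1_idx=5, l2_idx=6
L1[5] = 0; L2[0][6] = 34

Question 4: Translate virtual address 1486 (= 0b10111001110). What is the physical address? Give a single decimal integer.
Answer: 1102

Derivation:
vaddr = 1486 = 0b10111001110
Split: l1_idx=5, l2_idx=6, offset=14
L1[5] = 0
L2[0][6] = 34
paddr = 34 * 32 + 14 = 1102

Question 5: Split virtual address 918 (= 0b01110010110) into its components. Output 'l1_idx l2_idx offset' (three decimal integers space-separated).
vaddr = 918 = 0b01110010110
  top 3 bits -> l1_idx = 3
  next 3 bits -> l2_idx = 4
  bottom 5 bits -> offset = 22

Answer: 3 4 22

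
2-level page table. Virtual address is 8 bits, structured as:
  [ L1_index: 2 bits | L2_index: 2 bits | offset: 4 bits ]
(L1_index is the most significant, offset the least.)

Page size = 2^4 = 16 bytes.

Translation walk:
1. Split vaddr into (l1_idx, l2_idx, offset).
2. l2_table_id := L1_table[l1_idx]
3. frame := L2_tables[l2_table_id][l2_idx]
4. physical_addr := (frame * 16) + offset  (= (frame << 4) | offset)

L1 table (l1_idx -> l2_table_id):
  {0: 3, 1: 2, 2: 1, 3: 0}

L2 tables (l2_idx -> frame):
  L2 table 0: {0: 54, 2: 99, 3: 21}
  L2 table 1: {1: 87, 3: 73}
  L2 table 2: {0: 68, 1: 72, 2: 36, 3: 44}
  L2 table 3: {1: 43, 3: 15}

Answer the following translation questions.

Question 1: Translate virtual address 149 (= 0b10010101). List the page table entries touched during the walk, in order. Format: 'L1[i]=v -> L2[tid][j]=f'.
Answer: L1[2]=1 -> L2[1][1]=87

Derivation:
vaddr = 149 = 0b10010101
Split: l1_idx=2, l2_idx=1, offset=5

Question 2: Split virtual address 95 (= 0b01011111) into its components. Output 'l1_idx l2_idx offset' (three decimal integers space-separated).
vaddr = 95 = 0b01011111
  top 2 bits -> l1_idx = 1
  next 2 bits -> l2_idx = 1
  bottom 4 bits -> offset = 15

Answer: 1 1 15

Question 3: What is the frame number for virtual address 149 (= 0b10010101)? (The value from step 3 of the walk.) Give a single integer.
vaddr = 149: l1_idx=2, l2_idx=1
L1[2] = 1; L2[1][1] = 87

Answer: 87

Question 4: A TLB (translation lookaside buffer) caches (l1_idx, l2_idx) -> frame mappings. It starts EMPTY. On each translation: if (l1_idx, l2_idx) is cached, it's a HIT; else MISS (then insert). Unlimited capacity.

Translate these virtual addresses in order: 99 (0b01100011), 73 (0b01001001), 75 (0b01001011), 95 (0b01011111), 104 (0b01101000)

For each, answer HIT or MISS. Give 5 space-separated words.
Answer: MISS MISS HIT MISS HIT

Derivation:
vaddr=99: (1,2) not in TLB -> MISS, insert
vaddr=73: (1,0) not in TLB -> MISS, insert
vaddr=75: (1,0) in TLB -> HIT
vaddr=95: (1,1) not in TLB -> MISS, insert
vaddr=104: (1,2) in TLB -> HIT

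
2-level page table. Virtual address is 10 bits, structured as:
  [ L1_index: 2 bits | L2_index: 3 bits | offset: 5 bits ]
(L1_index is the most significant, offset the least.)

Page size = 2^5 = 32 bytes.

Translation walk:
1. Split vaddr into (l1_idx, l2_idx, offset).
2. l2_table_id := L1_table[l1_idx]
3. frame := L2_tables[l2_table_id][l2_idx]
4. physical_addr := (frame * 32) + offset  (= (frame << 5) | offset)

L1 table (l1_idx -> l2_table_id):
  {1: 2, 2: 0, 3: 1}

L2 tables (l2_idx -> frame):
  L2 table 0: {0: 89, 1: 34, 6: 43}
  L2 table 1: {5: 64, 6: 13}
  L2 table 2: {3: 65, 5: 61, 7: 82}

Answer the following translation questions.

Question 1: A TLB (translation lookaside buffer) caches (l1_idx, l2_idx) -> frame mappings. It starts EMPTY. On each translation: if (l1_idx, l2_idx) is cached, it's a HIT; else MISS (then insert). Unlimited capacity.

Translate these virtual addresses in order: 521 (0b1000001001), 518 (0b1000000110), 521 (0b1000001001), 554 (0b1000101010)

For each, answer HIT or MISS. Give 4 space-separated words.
Answer: MISS HIT HIT MISS

Derivation:
vaddr=521: (2,0) not in TLB -> MISS, insert
vaddr=518: (2,0) in TLB -> HIT
vaddr=521: (2,0) in TLB -> HIT
vaddr=554: (2,1) not in TLB -> MISS, insert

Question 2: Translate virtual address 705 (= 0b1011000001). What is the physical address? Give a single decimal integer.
vaddr = 705 = 0b1011000001
Split: l1_idx=2, l2_idx=6, offset=1
L1[2] = 0
L2[0][6] = 43
paddr = 43 * 32 + 1 = 1377

Answer: 1377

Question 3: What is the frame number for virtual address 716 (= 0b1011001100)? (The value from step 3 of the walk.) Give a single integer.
Answer: 43

Derivation:
vaddr = 716: l1_idx=2, l2_idx=6
L1[2] = 0; L2[0][6] = 43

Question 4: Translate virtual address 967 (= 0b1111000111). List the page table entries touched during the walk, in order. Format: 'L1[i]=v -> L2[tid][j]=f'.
vaddr = 967 = 0b1111000111
Split: l1_idx=3, l2_idx=6, offset=7

Answer: L1[3]=1 -> L2[1][6]=13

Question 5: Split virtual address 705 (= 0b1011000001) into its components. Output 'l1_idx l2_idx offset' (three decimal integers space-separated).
vaddr = 705 = 0b1011000001
  top 2 bits -> l1_idx = 2
  next 3 bits -> l2_idx = 6
  bottom 5 bits -> offset = 1

Answer: 2 6 1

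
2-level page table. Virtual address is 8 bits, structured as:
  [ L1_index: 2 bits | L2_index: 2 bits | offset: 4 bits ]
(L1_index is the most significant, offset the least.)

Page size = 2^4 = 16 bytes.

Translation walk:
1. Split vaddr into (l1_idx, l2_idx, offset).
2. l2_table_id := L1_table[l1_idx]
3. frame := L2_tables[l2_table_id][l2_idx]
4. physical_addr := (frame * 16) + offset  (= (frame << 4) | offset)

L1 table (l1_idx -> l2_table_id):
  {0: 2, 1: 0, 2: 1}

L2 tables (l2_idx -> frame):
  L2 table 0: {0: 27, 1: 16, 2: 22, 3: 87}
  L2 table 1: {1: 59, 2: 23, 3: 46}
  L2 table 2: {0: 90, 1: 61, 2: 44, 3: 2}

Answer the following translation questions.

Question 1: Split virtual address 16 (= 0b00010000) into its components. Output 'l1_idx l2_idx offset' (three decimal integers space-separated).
Answer: 0 1 0

Derivation:
vaddr = 16 = 0b00010000
  top 2 bits -> l1_idx = 0
  next 2 bits -> l2_idx = 1
  bottom 4 bits -> offset = 0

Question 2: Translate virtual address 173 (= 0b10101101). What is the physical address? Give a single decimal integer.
Answer: 381

Derivation:
vaddr = 173 = 0b10101101
Split: l1_idx=2, l2_idx=2, offset=13
L1[2] = 1
L2[1][2] = 23
paddr = 23 * 16 + 13 = 381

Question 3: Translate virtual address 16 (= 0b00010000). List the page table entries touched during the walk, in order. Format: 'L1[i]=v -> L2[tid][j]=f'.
vaddr = 16 = 0b00010000
Split: l1_idx=0, l2_idx=1, offset=0

Answer: L1[0]=2 -> L2[2][1]=61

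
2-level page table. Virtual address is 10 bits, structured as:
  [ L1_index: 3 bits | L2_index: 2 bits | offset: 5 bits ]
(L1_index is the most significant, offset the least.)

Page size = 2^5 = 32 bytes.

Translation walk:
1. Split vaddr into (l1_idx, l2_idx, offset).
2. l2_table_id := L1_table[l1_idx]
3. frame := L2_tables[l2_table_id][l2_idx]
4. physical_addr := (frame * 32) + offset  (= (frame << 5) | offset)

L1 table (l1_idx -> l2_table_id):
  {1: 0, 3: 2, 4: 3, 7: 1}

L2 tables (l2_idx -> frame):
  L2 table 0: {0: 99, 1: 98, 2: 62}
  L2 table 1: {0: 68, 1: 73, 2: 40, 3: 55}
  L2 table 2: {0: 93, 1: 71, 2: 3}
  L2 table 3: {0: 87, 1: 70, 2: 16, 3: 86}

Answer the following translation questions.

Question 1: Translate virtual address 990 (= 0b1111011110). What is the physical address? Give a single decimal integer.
vaddr = 990 = 0b1111011110
Split: l1_idx=7, l2_idx=2, offset=30
L1[7] = 1
L2[1][2] = 40
paddr = 40 * 32 + 30 = 1310

Answer: 1310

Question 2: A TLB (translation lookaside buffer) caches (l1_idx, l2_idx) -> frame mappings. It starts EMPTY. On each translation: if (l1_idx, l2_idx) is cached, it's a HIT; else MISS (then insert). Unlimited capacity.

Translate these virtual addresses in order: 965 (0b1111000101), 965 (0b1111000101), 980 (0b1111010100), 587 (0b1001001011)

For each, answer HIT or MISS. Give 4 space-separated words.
Answer: MISS HIT HIT MISS

Derivation:
vaddr=965: (7,2) not in TLB -> MISS, insert
vaddr=965: (7,2) in TLB -> HIT
vaddr=980: (7,2) in TLB -> HIT
vaddr=587: (4,2) not in TLB -> MISS, insert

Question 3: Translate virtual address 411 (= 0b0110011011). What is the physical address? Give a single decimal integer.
vaddr = 411 = 0b0110011011
Split: l1_idx=3, l2_idx=0, offset=27
L1[3] = 2
L2[2][0] = 93
paddr = 93 * 32 + 27 = 3003

Answer: 3003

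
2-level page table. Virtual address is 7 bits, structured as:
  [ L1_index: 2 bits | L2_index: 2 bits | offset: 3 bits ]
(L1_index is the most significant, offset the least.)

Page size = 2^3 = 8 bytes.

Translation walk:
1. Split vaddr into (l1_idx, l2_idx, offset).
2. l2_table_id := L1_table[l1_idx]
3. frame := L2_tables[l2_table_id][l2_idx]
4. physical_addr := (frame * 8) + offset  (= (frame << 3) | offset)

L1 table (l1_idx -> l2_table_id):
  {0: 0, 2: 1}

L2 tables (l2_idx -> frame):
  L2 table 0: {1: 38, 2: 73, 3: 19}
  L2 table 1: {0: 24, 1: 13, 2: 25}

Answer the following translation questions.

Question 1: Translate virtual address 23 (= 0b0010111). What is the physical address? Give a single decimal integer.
Answer: 591

Derivation:
vaddr = 23 = 0b0010111
Split: l1_idx=0, l2_idx=2, offset=7
L1[0] = 0
L2[0][2] = 73
paddr = 73 * 8 + 7 = 591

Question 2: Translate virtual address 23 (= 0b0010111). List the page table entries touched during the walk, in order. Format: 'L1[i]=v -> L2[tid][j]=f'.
vaddr = 23 = 0b0010111
Split: l1_idx=0, l2_idx=2, offset=7

Answer: L1[0]=0 -> L2[0][2]=73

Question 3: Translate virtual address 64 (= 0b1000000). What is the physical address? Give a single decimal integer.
vaddr = 64 = 0b1000000
Split: l1_idx=2, l2_idx=0, offset=0
L1[2] = 1
L2[1][0] = 24
paddr = 24 * 8 + 0 = 192

Answer: 192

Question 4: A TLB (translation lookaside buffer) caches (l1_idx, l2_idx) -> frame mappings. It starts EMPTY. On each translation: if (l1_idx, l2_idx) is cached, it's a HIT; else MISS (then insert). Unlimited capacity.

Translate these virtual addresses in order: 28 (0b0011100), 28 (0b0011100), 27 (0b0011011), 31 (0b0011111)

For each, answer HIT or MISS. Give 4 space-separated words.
Answer: MISS HIT HIT HIT

Derivation:
vaddr=28: (0,3) not in TLB -> MISS, insert
vaddr=28: (0,3) in TLB -> HIT
vaddr=27: (0,3) in TLB -> HIT
vaddr=31: (0,3) in TLB -> HIT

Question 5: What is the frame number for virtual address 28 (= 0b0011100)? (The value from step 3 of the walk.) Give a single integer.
Answer: 19

Derivation:
vaddr = 28: l1_idx=0, l2_idx=3
L1[0] = 0; L2[0][3] = 19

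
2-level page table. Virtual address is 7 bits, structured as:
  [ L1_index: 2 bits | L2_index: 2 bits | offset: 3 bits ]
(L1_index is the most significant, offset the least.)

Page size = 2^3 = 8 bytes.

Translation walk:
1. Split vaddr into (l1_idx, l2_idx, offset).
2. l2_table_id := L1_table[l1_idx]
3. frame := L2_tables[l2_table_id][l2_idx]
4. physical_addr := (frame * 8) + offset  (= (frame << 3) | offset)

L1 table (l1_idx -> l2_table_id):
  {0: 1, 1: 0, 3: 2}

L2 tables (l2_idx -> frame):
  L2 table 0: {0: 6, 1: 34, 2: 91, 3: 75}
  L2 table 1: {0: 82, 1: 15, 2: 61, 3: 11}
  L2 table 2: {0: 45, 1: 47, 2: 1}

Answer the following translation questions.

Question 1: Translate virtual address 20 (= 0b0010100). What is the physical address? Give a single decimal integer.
vaddr = 20 = 0b0010100
Split: l1_idx=0, l2_idx=2, offset=4
L1[0] = 1
L2[1][2] = 61
paddr = 61 * 8 + 4 = 492

Answer: 492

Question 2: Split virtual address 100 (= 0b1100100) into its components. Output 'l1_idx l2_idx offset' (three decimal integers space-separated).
vaddr = 100 = 0b1100100
  top 2 bits -> l1_idx = 3
  next 2 bits -> l2_idx = 0
  bottom 3 bits -> offset = 4

Answer: 3 0 4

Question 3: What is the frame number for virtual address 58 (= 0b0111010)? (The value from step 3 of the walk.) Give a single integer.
Answer: 75

Derivation:
vaddr = 58: l1_idx=1, l2_idx=3
L1[1] = 0; L2[0][3] = 75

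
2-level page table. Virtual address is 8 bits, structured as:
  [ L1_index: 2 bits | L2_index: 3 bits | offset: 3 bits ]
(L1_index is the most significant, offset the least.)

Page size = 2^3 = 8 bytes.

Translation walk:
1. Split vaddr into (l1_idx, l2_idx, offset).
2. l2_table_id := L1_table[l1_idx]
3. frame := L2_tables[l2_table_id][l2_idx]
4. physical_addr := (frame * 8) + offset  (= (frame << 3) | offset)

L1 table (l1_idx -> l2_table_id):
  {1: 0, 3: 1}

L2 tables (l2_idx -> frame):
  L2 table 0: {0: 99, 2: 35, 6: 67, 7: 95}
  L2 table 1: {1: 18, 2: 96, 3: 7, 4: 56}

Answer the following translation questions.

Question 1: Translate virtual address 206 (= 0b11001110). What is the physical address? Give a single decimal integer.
vaddr = 206 = 0b11001110
Split: l1_idx=3, l2_idx=1, offset=6
L1[3] = 1
L2[1][1] = 18
paddr = 18 * 8 + 6 = 150

Answer: 150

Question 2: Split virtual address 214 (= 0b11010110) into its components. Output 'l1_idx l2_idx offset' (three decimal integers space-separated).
Answer: 3 2 6

Derivation:
vaddr = 214 = 0b11010110
  top 2 bits -> l1_idx = 3
  next 3 bits -> l2_idx = 2
  bottom 3 bits -> offset = 6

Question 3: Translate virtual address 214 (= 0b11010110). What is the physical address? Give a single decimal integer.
Answer: 774

Derivation:
vaddr = 214 = 0b11010110
Split: l1_idx=3, l2_idx=2, offset=6
L1[3] = 1
L2[1][2] = 96
paddr = 96 * 8 + 6 = 774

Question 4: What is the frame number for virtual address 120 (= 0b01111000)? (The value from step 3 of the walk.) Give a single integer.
Answer: 95

Derivation:
vaddr = 120: l1_idx=1, l2_idx=7
L1[1] = 0; L2[0][7] = 95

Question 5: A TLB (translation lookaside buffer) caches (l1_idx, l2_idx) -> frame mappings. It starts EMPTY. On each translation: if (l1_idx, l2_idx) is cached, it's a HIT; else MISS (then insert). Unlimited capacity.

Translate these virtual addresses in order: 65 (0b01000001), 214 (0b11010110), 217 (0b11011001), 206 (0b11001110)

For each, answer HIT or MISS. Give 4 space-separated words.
vaddr=65: (1,0) not in TLB -> MISS, insert
vaddr=214: (3,2) not in TLB -> MISS, insert
vaddr=217: (3,3) not in TLB -> MISS, insert
vaddr=206: (3,1) not in TLB -> MISS, insert

Answer: MISS MISS MISS MISS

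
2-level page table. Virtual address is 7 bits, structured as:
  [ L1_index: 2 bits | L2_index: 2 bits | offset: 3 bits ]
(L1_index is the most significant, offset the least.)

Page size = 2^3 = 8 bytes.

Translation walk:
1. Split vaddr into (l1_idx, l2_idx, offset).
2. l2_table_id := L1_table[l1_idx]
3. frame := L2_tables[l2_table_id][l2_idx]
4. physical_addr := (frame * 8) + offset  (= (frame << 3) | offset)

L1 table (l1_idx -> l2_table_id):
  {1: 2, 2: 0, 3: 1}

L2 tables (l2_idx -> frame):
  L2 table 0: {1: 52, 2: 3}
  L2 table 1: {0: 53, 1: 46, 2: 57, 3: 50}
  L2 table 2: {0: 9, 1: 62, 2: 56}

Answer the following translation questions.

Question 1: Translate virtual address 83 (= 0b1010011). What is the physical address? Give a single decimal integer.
Answer: 27

Derivation:
vaddr = 83 = 0b1010011
Split: l1_idx=2, l2_idx=2, offset=3
L1[2] = 0
L2[0][2] = 3
paddr = 3 * 8 + 3 = 27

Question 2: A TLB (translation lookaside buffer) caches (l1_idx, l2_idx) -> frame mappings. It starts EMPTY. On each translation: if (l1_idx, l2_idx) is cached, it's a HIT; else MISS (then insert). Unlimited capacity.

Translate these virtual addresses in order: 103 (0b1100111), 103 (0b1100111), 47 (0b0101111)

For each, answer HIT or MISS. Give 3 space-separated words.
vaddr=103: (3,0) not in TLB -> MISS, insert
vaddr=103: (3,0) in TLB -> HIT
vaddr=47: (1,1) not in TLB -> MISS, insert

Answer: MISS HIT MISS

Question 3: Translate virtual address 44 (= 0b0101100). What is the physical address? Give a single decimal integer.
Answer: 500

Derivation:
vaddr = 44 = 0b0101100
Split: l1_idx=1, l2_idx=1, offset=4
L1[1] = 2
L2[2][1] = 62
paddr = 62 * 8 + 4 = 500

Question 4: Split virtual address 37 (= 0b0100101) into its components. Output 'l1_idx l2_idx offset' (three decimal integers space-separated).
vaddr = 37 = 0b0100101
  top 2 bits -> l1_idx = 1
  next 2 bits -> l2_idx = 0
  bottom 3 bits -> offset = 5

Answer: 1 0 5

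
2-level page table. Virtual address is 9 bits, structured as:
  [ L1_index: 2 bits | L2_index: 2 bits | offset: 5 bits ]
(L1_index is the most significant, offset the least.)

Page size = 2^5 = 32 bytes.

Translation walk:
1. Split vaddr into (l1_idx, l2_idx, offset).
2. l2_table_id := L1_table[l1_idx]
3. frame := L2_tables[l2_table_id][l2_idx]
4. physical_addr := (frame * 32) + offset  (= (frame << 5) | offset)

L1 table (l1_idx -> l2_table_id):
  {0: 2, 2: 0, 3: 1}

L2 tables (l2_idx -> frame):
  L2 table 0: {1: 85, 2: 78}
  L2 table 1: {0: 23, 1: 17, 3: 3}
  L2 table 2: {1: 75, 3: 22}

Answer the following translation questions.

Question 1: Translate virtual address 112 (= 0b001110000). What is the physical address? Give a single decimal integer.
Answer: 720

Derivation:
vaddr = 112 = 0b001110000
Split: l1_idx=0, l2_idx=3, offset=16
L1[0] = 2
L2[2][3] = 22
paddr = 22 * 32 + 16 = 720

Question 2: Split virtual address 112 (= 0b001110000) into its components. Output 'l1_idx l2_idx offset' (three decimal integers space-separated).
Answer: 0 3 16

Derivation:
vaddr = 112 = 0b001110000
  top 2 bits -> l1_idx = 0
  next 2 bits -> l2_idx = 3
  bottom 5 bits -> offset = 16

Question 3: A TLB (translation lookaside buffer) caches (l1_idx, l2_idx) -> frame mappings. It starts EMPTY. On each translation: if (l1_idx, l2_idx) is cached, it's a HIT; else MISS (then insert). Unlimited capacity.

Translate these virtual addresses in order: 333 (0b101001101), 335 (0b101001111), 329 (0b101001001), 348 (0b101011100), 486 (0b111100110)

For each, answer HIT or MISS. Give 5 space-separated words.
vaddr=333: (2,2) not in TLB -> MISS, insert
vaddr=335: (2,2) in TLB -> HIT
vaddr=329: (2,2) in TLB -> HIT
vaddr=348: (2,2) in TLB -> HIT
vaddr=486: (3,3) not in TLB -> MISS, insert

Answer: MISS HIT HIT HIT MISS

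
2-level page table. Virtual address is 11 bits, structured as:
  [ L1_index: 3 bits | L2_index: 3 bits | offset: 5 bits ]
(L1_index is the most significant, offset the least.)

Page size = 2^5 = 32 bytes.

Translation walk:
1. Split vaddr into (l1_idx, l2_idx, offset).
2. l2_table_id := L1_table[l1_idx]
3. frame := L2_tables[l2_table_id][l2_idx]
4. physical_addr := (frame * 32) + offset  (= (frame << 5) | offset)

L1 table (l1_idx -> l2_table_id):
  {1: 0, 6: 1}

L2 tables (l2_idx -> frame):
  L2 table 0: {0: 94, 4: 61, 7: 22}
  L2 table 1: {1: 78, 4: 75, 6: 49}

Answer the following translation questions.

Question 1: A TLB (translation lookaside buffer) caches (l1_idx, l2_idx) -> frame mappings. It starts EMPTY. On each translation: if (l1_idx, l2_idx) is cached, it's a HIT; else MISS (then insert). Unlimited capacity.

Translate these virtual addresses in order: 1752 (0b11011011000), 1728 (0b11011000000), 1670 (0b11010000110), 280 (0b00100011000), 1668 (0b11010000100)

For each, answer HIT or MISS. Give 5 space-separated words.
vaddr=1752: (6,6) not in TLB -> MISS, insert
vaddr=1728: (6,6) in TLB -> HIT
vaddr=1670: (6,4) not in TLB -> MISS, insert
vaddr=280: (1,0) not in TLB -> MISS, insert
vaddr=1668: (6,4) in TLB -> HIT

Answer: MISS HIT MISS MISS HIT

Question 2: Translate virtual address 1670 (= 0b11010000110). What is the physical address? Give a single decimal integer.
Answer: 2406

Derivation:
vaddr = 1670 = 0b11010000110
Split: l1_idx=6, l2_idx=4, offset=6
L1[6] = 1
L2[1][4] = 75
paddr = 75 * 32 + 6 = 2406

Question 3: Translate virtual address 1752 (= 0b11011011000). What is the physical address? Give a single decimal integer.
vaddr = 1752 = 0b11011011000
Split: l1_idx=6, l2_idx=6, offset=24
L1[6] = 1
L2[1][6] = 49
paddr = 49 * 32 + 24 = 1592

Answer: 1592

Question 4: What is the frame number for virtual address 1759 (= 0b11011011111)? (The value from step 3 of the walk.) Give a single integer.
vaddr = 1759: l1_idx=6, l2_idx=6
L1[6] = 1; L2[1][6] = 49

Answer: 49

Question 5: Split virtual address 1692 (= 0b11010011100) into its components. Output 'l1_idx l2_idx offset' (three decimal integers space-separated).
Answer: 6 4 28

Derivation:
vaddr = 1692 = 0b11010011100
  top 3 bits -> l1_idx = 6
  next 3 bits -> l2_idx = 4
  bottom 5 bits -> offset = 28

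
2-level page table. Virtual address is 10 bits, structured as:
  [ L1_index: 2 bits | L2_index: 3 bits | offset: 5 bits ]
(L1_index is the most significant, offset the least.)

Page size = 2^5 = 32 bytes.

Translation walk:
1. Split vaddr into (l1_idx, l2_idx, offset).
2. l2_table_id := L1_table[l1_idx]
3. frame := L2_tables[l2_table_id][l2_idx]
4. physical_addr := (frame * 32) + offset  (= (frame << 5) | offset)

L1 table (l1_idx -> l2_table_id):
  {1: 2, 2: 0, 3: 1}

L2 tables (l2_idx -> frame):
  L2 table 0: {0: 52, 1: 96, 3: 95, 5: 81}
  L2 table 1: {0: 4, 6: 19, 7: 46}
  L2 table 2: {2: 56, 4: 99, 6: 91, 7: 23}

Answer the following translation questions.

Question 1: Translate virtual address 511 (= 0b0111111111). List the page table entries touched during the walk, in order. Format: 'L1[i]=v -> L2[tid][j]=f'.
vaddr = 511 = 0b0111111111
Split: l1_idx=1, l2_idx=7, offset=31

Answer: L1[1]=2 -> L2[2][7]=23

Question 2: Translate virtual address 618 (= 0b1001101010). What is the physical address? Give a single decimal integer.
vaddr = 618 = 0b1001101010
Split: l1_idx=2, l2_idx=3, offset=10
L1[2] = 0
L2[0][3] = 95
paddr = 95 * 32 + 10 = 3050

Answer: 3050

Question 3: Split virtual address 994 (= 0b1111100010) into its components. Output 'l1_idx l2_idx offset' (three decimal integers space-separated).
vaddr = 994 = 0b1111100010
  top 2 bits -> l1_idx = 3
  next 3 bits -> l2_idx = 7
  bottom 5 bits -> offset = 2

Answer: 3 7 2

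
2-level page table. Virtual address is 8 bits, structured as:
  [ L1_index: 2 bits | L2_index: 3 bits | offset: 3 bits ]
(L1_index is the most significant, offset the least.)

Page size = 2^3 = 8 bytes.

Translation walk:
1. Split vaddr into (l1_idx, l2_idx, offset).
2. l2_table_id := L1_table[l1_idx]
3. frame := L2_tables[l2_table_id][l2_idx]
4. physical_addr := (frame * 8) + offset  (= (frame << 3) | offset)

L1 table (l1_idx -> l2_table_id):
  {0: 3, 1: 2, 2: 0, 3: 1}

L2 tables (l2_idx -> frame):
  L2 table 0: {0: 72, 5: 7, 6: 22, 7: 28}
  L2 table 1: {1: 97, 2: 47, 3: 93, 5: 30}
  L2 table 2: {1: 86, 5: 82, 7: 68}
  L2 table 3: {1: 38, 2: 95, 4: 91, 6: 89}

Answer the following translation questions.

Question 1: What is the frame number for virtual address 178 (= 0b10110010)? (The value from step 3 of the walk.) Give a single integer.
Answer: 22

Derivation:
vaddr = 178: l1_idx=2, l2_idx=6
L1[2] = 0; L2[0][6] = 22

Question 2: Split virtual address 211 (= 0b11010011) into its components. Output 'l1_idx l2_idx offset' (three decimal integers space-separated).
vaddr = 211 = 0b11010011
  top 2 bits -> l1_idx = 3
  next 3 bits -> l2_idx = 2
  bottom 3 bits -> offset = 3

Answer: 3 2 3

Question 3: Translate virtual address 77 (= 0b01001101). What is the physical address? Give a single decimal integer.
vaddr = 77 = 0b01001101
Split: l1_idx=1, l2_idx=1, offset=5
L1[1] = 2
L2[2][1] = 86
paddr = 86 * 8 + 5 = 693

Answer: 693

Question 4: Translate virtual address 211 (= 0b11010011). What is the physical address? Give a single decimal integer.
vaddr = 211 = 0b11010011
Split: l1_idx=3, l2_idx=2, offset=3
L1[3] = 1
L2[1][2] = 47
paddr = 47 * 8 + 3 = 379

Answer: 379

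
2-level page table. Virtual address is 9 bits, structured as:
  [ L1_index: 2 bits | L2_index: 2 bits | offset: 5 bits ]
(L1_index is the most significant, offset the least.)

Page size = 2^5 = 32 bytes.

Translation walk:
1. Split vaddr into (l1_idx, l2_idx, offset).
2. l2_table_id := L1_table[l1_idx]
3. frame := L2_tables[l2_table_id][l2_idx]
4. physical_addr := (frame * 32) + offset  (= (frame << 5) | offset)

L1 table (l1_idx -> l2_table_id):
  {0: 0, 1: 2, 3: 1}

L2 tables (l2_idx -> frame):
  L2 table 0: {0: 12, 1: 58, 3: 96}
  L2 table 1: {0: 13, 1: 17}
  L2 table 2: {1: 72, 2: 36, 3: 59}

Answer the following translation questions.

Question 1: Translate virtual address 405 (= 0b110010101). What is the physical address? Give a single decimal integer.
vaddr = 405 = 0b110010101
Split: l1_idx=3, l2_idx=0, offset=21
L1[3] = 1
L2[1][0] = 13
paddr = 13 * 32 + 21 = 437

Answer: 437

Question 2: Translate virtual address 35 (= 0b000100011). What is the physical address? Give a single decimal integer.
vaddr = 35 = 0b000100011
Split: l1_idx=0, l2_idx=1, offset=3
L1[0] = 0
L2[0][1] = 58
paddr = 58 * 32 + 3 = 1859

Answer: 1859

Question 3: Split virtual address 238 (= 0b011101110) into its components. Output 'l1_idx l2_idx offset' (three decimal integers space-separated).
Answer: 1 3 14

Derivation:
vaddr = 238 = 0b011101110
  top 2 bits -> l1_idx = 1
  next 2 bits -> l2_idx = 3
  bottom 5 bits -> offset = 14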